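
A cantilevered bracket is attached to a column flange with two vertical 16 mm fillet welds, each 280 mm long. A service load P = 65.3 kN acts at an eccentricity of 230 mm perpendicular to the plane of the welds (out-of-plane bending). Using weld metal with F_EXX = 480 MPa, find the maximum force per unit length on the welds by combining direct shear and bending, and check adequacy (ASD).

L_w = 2 × 280 = 560 mm; section modulus (unit throat) S = 2 × L²/6 = 26130 mm².
Direct shear f_v = P/L_w = 65.3×10³/560 = 116.6 N/mm.
Moment M = P × e = 65.3×10³ × 230 = 15019000 N·mm; bending f_b = M/S = 574.7 N/mm.
f_max = √(f_v² + f_b²) = √(116.6² + 574.7²) = 586.4 N/mm.
r_n/Ω = (1/2.0) × 0.6 × 480 × (0.707 × 16) = 1629 N/mm → adequate.

f_max ≈ 586 N/mm; adequate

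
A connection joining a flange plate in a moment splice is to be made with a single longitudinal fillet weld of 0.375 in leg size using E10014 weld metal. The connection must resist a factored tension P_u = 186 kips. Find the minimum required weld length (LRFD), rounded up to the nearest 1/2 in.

E100XX → F_EXX = 100 ksi.
Throat t_e = 0.707 × 0.375 = 0.2651 in.
φr_n = 0.75 × 0.6 × 100 × 0.2651 = 11.93 kips/in.
L_req = P_u / φr_n = 186 / 11.93 = 15.59 in total.
Round up → use L = 16 in.

L = 16 in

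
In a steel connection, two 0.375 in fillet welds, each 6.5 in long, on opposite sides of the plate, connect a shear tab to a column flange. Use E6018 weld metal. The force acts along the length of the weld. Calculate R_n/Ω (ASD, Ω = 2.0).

E60XX → F_EXX = 60 ksi.
Effective throat t_e = 0.707 × 0.375 = 0.2651 in.
Total length L = 13 in; A_we = 0.2651 × 13 = 3.447 in².
F_nw = 0.6 F_EXX = 0.6 × 60 = 36 ksi.
R_n = 36 × 3.447 = 124.1 kips; R_n/Ω = 124.1/2.0 = 62.04 kips.

R_n/Ω ≈ 62 kips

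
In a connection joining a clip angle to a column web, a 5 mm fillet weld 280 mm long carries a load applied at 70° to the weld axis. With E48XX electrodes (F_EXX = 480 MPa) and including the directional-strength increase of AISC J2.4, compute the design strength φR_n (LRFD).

φR_n ≈ 311 kN

t_e = 0.707 × 5 = 3.535 mm; A_we = 3.535 × 280 = 989.8 mm².
Directional factor: 1.0 + 0.5 sin^1.5(70°) = 1.455.
F_nw = 0.6 × 480 × 1.455 = 419.2 MPa.
φR_n = 0.75 × 419.2 × 989.8 × 10⁻³ = 311.2 kN.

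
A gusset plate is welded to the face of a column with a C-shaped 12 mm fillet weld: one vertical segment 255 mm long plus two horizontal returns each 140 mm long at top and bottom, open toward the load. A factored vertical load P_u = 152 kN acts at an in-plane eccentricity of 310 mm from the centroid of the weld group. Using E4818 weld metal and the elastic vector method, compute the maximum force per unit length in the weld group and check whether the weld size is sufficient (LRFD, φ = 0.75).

f_max ≈ 1300 N/mm; adequate

E48XX → F_EXX = 480 MPa.
Total weld length L_w = 535 mm. Treat welds as unit-width lines.
Centroid: x̄ = 2×140×70 / 535 = 36.64 mm from the vertical weld.
Polar moment about centroid: J = I_x + I_y = [255³/12 + 2×140×127.5²] + [255×36.64² + 2(140³/12 + 140×33.36²)] = 7045000 mm³.
Direct shear f_v = P/L_w = 152×10³ / 535 = 284.1 N/mm (vertical).
Torsion M = P·e = 152×10³ × 310 = 47120000 N·mm.
Critical point at (x, y) = (103.4, 127.5) from centroid. f_tx = M·y/J = 852.8 N/mm; f_ty = M·x/J = 691.4 N/mm.
Resultant f_max = √[f_tx² + (f_v + f_ty)²] = √[852.8² + (284.1 + 691.4)²] = 1296 N/mm.
Capacity per unit length: φr_n = 0.75 × 0.6 × 480 × (0.707 × 12) = 1833 N/mm.
1296 ≤ 1833 → adequate.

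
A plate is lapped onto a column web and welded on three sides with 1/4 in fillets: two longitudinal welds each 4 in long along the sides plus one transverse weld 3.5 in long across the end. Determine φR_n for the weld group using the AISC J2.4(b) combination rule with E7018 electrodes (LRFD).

E70XX → F_EXX = 70 ksi.
t_e = 0.707 × 0.25 = 0.1767 in.
R_nwl = 0.6 × 70 × 0.1767 × 8 = 59.39 kip (longitudinal, 2 welds).
R_nwt = 0.6 × 70 × 0.1767 × 3.5 = 25.98 kip (transverse, base value).
(i) R_nwl + R_nwt = 85.37 kip; (ii) 0.85 R_nwl + 1.5 R_nwt = 89.45 kip.
R_n = max = 89.45 kip [governs: (ii)]; φR_n = 67.09 kip.

φR_n ≈ 67.1 kip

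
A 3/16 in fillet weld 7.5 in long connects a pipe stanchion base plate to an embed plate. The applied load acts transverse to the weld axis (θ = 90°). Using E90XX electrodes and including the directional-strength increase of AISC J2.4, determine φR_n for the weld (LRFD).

E90XX → F_EXX = 90 ksi.
t_e = 0.707 × 0.1875 = 0.1326 in; A_we = 0.1326 × 7.5 = 0.9942 in².
Directional factor: 1.0 + 0.5 sin^1.5(90°) = 1.5.
F_nw = 0.6 × 90 × 1.5 = 81 ksi.
φR_n = 0.75 × 81 × 0.9942 = 60.4 kips.

φR_n ≈ 60.4 kips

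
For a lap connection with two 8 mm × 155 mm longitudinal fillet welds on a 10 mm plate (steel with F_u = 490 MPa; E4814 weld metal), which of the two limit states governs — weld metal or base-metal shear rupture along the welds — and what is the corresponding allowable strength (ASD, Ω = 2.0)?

E48XX → F_EXX = 480 MPa.
t_e = 0.707 × 8 = 5.656 mm; L = 310 mm.
Weld metal: R_n/Ω = (1/2.0) × 0.6 × 480 × 5.656 × 310 × 10⁻³ = 252.5 kN.
Base metal (shear rupture): R_n/Ω = (1/2.0) × 0.6 × 490 × 10 × 310 × 10⁻³ = 455.7 kN.
Governing: weld metal.

R_n/Ω ≈ 252 kN (weld metal governs)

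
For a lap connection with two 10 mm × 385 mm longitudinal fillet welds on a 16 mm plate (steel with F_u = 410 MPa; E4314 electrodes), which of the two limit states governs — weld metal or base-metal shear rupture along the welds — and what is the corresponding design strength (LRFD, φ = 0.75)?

E43XX → F_EXX = 430 MPa.
t_e = 0.707 × 10 = 7.07 mm; L = 770 mm.
Weld metal: φR_n = 0.75 × 0.6 × 430 × 7.07 × 770 × 10⁻³ = 1053 kN.
Base metal (shear rupture): φR_n = 0.75 × 0.6 × 410 × 16 × 770 × 10⁻³ = 2273 kN.
Governing: weld metal.

φR_n ≈ 1050 kN (weld metal governs)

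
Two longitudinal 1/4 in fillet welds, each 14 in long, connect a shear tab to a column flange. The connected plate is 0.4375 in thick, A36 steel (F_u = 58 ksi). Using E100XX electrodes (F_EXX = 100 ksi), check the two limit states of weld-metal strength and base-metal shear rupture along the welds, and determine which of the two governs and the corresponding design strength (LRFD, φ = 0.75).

φR_n ≈ 223 kips (weld metal governs)

t_e = 0.707 × 0.25 = 0.1767 in; L = 28 in.
Weld metal: φR_n = 0.75 × 0.6 × 100 × 0.1767 × 28 = 222.7 kips.
Base metal (shear rupture): φR_n = 0.75 × 0.6 × 58 × 0.4375 × 28 = 319.7 kips.
Governing: weld metal.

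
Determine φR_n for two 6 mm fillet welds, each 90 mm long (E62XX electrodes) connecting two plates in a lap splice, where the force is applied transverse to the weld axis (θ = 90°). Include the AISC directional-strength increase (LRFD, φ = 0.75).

φR_n ≈ 320 kN

E62XX → F_EXX = 620 MPa.
t_e = 0.707 × 6 = 4.242 mm; A_we = 4.242 × 180 = 763.6 mm².
Directional factor: 1.0 + 0.5 sin^1.5(90°) = 1.5.
F_nw = 0.6 × 620 × 1.5 = 558 MPa.
φR_n = 0.75 × 558 × 763.6 × 10⁻³ = 319.5 kN.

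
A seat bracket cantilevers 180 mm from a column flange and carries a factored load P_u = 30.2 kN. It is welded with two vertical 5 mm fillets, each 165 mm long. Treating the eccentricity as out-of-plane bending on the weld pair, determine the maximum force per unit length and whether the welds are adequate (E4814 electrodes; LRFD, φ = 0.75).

E48XX → F_EXX = 480 MPa.
L_w = 2 × 165 = 330 mm; section modulus (unit throat) S = 2 × L²/6 = 9075 mm².
Direct shear f_v = P/L_w = 30.2×10³/330 = 91.52 N/mm.
Moment M = P × e = 30.2×10³ × 180 = 5436000 N·mm; bending f_b = M/S = 599 N/mm.
f_max = √(f_v² + f_b²) = √(91.52² + 599²) = 606 N/mm.
φr_n = 0.75 × 0.6 × 480 × (0.707 × 5) = 763.6 N/mm → adequate.

f_max ≈ 606 N/mm; adequate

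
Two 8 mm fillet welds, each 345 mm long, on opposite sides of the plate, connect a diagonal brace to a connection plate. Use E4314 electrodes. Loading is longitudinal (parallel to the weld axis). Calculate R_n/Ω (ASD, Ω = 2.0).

E43XX → F_EXX = 430 MPa.
Effective throat t_e = 0.707 × 8 = 5.656 mm.
Total length L = 690 mm; A_we = 5.656 × 690 = 3903 mm².
F_nw = 0.6 F_EXX = 0.6 × 430 = 258 MPa.
R_n = 258 × 3903 × 10⁻³ = 1007 kN; R_n/Ω = 1007/2.0 = 503.4 kN.

R_n/Ω ≈ 503 kN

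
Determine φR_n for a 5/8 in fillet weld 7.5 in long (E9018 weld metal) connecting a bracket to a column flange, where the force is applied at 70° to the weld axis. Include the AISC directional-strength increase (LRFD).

φR_n ≈ 195 kips

E90XX → F_EXX = 90 ksi.
t_e = 0.707 × 0.625 = 0.4419 in; A_we = 0.4419 × 7.5 = 3.314 in².
Directional factor: 1.0 + 0.5 sin^1.5(70°) = 1.455.
F_nw = 0.6 × 90 × 1.455 = 78.59 ksi.
φR_n = 0.75 × 78.59 × 3.314 = 195.4 kips.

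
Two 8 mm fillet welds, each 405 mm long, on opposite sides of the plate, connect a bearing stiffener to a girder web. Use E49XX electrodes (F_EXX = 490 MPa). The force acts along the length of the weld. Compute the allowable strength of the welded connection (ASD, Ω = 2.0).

R_n/Ω ≈ 673 kN

Effective throat t_e = 0.707 × 8 = 5.656 mm.
Total length L = 810 mm; A_we = 5.656 × 810 = 4581 mm².
F_nw = 0.6 F_EXX = 0.6 × 490 = 294 MPa.
R_n = 294 × 4581 × 10⁻³ = 1347 kN; R_n/Ω = 1347/2.0 = 673.5 kN.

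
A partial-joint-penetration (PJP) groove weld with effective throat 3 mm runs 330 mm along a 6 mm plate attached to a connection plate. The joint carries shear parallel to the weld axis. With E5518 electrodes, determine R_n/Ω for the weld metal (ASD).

R_n/Ω ≈ 163 kN

E55XX → F_EXX = 550 MPa.
Effective throat (given) t_e = 3 mm.
A_we = 3 × 330 = 990 mm².
F_nw = 0.6 F_EXX = 330 MPa.
R_n/Ω = (330 × 990) / 2.0 × 10⁻³ = 163.3 kN.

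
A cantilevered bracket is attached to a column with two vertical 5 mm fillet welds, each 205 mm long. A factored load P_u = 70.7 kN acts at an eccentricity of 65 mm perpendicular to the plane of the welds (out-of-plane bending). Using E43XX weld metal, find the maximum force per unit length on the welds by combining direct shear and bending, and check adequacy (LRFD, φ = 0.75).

f_max ≈ 371 N/mm; adequate

E43XX → F_EXX = 430 MPa.
L_w = 2 × 205 = 410 mm; section modulus (unit throat) S = 2 × L²/6 = 14010 mm².
Direct shear f_v = P/L_w = 70.7×10³/410 = 172.4 N/mm.
Moment M = P × e = 70.7×10³ × 65 = 4595500 N·mm; bending f_b = M/S = 328.1 N/mm.
f_max = √(f_v² + f_b²) = √(172.4² + 328.1²) = 370.6 N/mm.
φr_n = 0.75 × 0.6 × 430 × (0.707 × 5) = 684 N/mm → adequate.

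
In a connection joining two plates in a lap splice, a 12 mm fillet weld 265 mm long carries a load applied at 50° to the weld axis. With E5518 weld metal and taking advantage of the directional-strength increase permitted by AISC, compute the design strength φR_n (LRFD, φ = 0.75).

E55XX → F_EXX = 550 MPa.
t_e = 0.707 × 12 = 8.484 mm; A_we = 8.484 × 265 = 2248 mm².
Directional factor: 1.0 + 0.5 sin^1.5(50°) = 1.335.
F_nw = 0.6 × 550 × 1.335 = 440.6 MPa.
φR_n = 0.75 × 440.6 × 2248 × 10⁻³ = 743 kN.

φR_n ≈ 743 kN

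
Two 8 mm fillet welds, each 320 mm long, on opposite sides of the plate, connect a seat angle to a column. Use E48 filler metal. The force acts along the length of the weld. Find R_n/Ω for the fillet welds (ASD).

R_n/Ω ≈ 521 kN

E48XX → F_EXX = 480 MPa.
Effective throat t_e = 0.707 × 8 = 5.656 mm.
Total length L = 640 mm; A_we = 5.656 × 640 = 3620 mm².
F_nw = 0.6 F_EXX = 0.6 × 480 = 288 MPa.
R_n = 288 × 3620 × 10⁻³ = 1043 kN; R_n/Ω = 1043/2.0 = 521.3 kN.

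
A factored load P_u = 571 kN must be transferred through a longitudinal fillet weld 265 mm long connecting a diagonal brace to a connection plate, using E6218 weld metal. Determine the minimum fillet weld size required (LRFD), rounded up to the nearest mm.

w = 11 mm

E62XX → F_EXX = 620 MPa.
Total weld length L = 265 mm.
Required throat t_e = P_u / (φ × 0.6 F_EXX × L) = 571 / (0.75 × 0.6 × 620 × 265 × 10⁻³) = 7.723 mm.
Required leg w = t_e / 0.707 = 10.92 mm → use 11 mm.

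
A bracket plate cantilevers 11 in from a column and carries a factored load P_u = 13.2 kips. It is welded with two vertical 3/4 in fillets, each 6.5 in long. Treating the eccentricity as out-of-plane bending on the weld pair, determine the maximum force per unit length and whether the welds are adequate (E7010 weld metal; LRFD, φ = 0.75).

E70XX → F_EXX = 70 ksi.
L_w = 2 × 6.5 = 13 in; section modulus (unit throat) S = 2 × L²/6 = 14.08 in².
Direct shear f_v = P/L_w = 13.2/13 = 1.015 kip/in.
Moment M = P × e = 13.2 × 11 = 145.2 kip·in; bending f_b = M/S = 10.31 kip/in.
f_max = √(f_v² + f_b²) = √(1.015² + 10.31²) = 10.36 kip/in.
φr_n = 0.75 × 0.6 × 70 × (0.707 × 0.75) = 16.7 kip/in → adequate.

f_max ≈ 10.4 kip/in; adequate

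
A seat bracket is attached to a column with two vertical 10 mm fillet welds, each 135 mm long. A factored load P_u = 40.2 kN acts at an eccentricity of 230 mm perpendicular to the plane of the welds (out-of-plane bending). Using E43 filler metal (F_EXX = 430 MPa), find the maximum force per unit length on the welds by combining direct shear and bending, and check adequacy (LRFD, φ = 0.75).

f_max ≈ 1530 N/mm; NOT adequate

L_w = 2 × 135 = 270 mm; section modulus (unit throat) S = 2 × L²/6 = 6075 mm².
Direct shear f_v = P/L_w = 40.2×10³/270 = 148.9 N/mm.
Moment M = P × e = 40.2×10³ × 230 = 9246000 N·mm; bending f_b = M/S = 1522 N/mm.
f_max = √(f_v² + f_b²) = √(148.9² + 1522²) = 1529 N/mm.
φr_n = 0.75 × 0.6 × 430 × (0.707 × 10) = 1368 N/mm → NOT adequate.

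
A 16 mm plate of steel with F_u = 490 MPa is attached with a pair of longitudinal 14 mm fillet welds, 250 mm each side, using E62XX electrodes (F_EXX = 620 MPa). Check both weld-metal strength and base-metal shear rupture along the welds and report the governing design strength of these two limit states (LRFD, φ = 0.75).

t_e = 0.707 × 14 = 9.898 mm; L = 500 mm.
Weld metal: φR_n = 0.75 × 0.6 × 620 × 9.898 × 500 × 10⁻³ = 1381 kN.
Base metal (shear rupture): φR_n = 0.75 × 0.6 × 490 × 16 × 500 × 10⁻³ = 1764 kN.
Governing: weld metal.

φR_n ≈ 1380 kN (weld metal governs)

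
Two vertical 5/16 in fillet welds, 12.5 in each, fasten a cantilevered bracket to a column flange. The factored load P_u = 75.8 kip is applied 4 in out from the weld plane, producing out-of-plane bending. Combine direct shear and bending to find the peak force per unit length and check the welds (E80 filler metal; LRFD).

E80XX → F_EXX = 80 ksi.
L_w = 2 × 12.5 = 25 in; section modulus (unit throat) S = 2 × L²/6 = 52.08 in².
Direct shear f_v = P/L_w = 75.8/25 = 3.032 kip/in.
Moment M = P × e = 75.8 × 4 = 303.2 kip·in; bending f_b = M/S = 5.821 kip/in.
f_max = √(f_v² + f_b²) = √(3.032² + 5.821²) = 6.564 kip/in.
φr_n = 0.75 × 0.6 × 80 × (0.707 × 0.3125) = 7.954 kip/in → adequate.

f_max ≈ 6.56 kip/in; adequate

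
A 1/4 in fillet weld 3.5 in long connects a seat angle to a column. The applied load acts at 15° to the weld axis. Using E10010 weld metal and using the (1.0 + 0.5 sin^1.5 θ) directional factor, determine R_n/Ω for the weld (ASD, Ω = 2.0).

R_n/Ω ≈ 19.8 kip

E100XX → F_EXX = 100 ksi.
t_e = 0.707 × 0.25 = 0.1767 in; A_we = 0.1767 × 3.5 = 0.6186 in².
Directional factor: 1.0 + 0.5 sin^1.5(15°) = 1.066.
F_nw = 0.6 × 100 × 1.066 = 63.95 ksi.
R_n/Ω = (63.95 × 0.6186) / 2.0 = 19.78 kip.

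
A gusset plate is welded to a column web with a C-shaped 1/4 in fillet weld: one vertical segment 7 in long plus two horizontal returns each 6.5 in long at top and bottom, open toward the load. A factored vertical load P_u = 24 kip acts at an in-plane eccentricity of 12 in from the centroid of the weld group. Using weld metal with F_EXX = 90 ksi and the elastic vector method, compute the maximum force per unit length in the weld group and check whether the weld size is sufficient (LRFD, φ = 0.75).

Total weld length L_w = 20 in. Treat welds as unit-width lines.
Centroid: x̄ = 2×6.5×3.25 / 20 = 2.112 in from the vertical weld.
Polar moment about centroid: J = I_x + I_y = [7³/12 + 2×6.5×3.5²] + [7×2.112² + 2(6.5³/12 + 6.5×1.138²)] = 281.7 in³.
Direct shear f_v = P/L_w = 24 / 20 = 1.2 kip/in (vertical).
Torsion M = P·e = 24 × 12 = 288 kip·in.
Critical point at (x, y) = (4.388, 3.5) from centroid. f_tx = M·y/J = 3.579 kip/in; f_ty = M·x/J = 4.486 kip/in.
Resultant f_max = √[f_tx² + (f_v + f_ty)²] = √[3.579² + (1.2 + 4.486)²] = 6.719 kip/in.
Capacity per unit length: φr_n = 0.75 × 0.6 × 90 × (0.707 × 0.25) = 7.158 kip/in.
6.719 ≤ 7.158 → adequate.

f_max ≈ 6.72 kip/in; adequate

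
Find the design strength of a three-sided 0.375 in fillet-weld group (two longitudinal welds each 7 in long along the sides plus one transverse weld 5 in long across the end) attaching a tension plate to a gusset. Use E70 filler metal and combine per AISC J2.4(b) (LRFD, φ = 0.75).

φR_n ≈ 162 kips

E70XX → F_EXX = 70 ksi.
t_e = 0.707 × 0.375 = 0.2651 in.
R_nwl = 0.6 × 70 × 0.2651 × 14 = 155.9 kips (longitudinal, 2 welds).
R_nwt = 0.6 × 70 × 0.2651 × 5 = 55.68 kips (transverse, base value).
(i) R_nwl + R_nwt = 211.6 kips; (ii) 0.85 R_nwl + 1.5 R_nwt = 216 kips.
R_n = max = 216 kips [governs: (ii)]; φR_n = 162 kips.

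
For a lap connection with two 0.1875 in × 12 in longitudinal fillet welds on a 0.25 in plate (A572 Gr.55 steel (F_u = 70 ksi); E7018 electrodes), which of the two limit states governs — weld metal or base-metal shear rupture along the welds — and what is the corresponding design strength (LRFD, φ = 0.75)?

φR_n ≈ 100 kip (weld metal governs)

E70XX → F_EXX = 70 ksi.
t_e = 0.707 × 0.1875 = 0.1326 in; L = 24 in.
Weld metal: φR_n = 0.75 × 0.6 × 70 × 0.1326 × 24 = 100.2 kip.
Base metal (shear rupture): φR_n = 0.75 × 0.6 × 70 × 0.25 × 24 = 189 kip.
Governing: weld metal.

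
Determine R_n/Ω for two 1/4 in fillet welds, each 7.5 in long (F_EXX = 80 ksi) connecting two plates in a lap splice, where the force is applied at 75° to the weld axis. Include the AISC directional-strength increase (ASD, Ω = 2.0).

t_e = 0.707 × 0.25 = 0.1767 in; A_we = 0.1767 × 15 = 2.651 in².
Directional factor: 1.0 + 0.5 sin^1.5(75°) = 1.475.
F_nw = 0.6 × 80 × 1.475 = 70.78 ksi.
R_n/Ω = (70.78 × 2.651) / 2.0 = 93.83 kip.

R_n/Ω ≈ 93.8 kip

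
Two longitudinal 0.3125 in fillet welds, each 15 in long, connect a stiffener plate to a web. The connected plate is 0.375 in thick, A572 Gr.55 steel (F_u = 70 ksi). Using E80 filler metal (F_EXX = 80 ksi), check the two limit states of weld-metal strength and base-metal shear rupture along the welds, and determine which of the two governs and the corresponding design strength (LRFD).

t_e = 0.707 × 0.3125 = 0.2209 in; L = 30 in.
Weld metal: φR_n = 0.75 × 0.6 × 80 × 0.2209 × 30 = 238.6 kips.
Base metal (shear rupture): φR_n = 0.75 × 0.6 × 70 × 0.375 × 30 = 354.4 kips.
Governing: weld metal.

φR_n ≈ 239 kips (weld metal governs)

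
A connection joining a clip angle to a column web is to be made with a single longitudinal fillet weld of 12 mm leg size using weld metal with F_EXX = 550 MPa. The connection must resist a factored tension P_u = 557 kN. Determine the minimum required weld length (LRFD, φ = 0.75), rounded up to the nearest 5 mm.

L = 270 mm

Throat t_e = 0.707 × 12 = 8.484 mm.
φr_n = 0.75 × 0.6 × 550 × 8.484 × 10⁻³ = 2.1 kN/mm.
L_req = P_u / φr_n = 557 / 2.1 = 265.3 mm total.
Round up → use L = 270 mm.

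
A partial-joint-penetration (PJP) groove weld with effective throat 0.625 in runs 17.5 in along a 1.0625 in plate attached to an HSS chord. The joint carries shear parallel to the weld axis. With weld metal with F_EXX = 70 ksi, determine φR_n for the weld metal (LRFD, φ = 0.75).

Effective throat (given) t_e = 0.625 in.
A_we = 0.625 × 17.5 = 10.94 in².
F_nw = 0.6 F_EXX = 42 ksi.
φR_n = 0.75 × 42 × 10.94 = 344.5 kip.

φR_n ≈ 345 kip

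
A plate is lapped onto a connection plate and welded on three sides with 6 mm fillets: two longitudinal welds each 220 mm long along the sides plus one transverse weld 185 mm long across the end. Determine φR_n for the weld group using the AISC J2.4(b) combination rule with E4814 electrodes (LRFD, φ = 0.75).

φR_n ≈ 597 kN

E48XX → F_EXX = 480 MPa.
t_e = 0.707 × 6 = 4.242 mm.
R_nwl = 0.6 × 480 × 4.242 × 440 × 10⁻³ = 537.5 kN (longitudinal, 2 welds).
R_nwt = 0.6 × 480 × 4.242 × 185 × 10⁻³ = 226 kN (transverse, base value).
(i) R_nwl + R_nwt = 763.6 kN; (ii) 0.85 R_nwl + 1.5 R_nwt = 795.9 kN.
R_n = max = 795.9 kN [governs: (ii)]; φR_n = 597 kN.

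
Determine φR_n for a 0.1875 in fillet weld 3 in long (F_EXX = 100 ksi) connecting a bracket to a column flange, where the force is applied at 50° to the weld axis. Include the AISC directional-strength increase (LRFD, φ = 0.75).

φR_n ≈ 23.9 kips

t_e = 0.707 × 0.1875 = 0.1326 in; A_we = 0.1326 × 3 = 0.3977 in².
Directional factor: 1.0 + 0.5 sin^1.5(50°) = 1.335.
F_nw = 0.6 × 100 × 1.335 = 80.11 ksi.
φR_n = 0.75 × 80.11 × 0.3977 = 23.9 kips.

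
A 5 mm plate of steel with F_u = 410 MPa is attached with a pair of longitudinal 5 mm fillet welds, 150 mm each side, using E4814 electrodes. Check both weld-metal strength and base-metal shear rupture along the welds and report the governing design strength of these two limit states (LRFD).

E48XX → F_EXX = 480 MPa.
t_e = 0.707 × 5 = 3.535 mm; L = 300 mm.
Weld metal: φR_n = 0.75 × 0.6 × 480 × 3.535 × 300 × 10⁻³ = 229.1 kN.
Base metal (shear rupture): φR_n = 0.75 × 0.6 × 410 × 5 × 300 × 10⁻³ = 276.8 kN.
Governing: weld metal.

φR_n ≈ 229 kN (weld metal governs)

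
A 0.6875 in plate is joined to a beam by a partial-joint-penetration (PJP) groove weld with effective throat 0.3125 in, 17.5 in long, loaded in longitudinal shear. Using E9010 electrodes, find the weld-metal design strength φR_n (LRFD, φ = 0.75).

E90XX → F_EXX = 90 ksi.
Effective throat (given) t_e = 0.3125 in.
A_we = 0.3125 × 17.5 = 5.469 in².
F_nw = 0.6 F_EXX = 54 ksi.
φR_n = 0.75 × 54 × 5.469 = 221.5 kip.

φR_n ≈ 221 kip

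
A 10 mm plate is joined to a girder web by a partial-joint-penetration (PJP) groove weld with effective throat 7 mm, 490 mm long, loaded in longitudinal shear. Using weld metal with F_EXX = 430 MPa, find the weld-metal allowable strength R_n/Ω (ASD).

Effective throat (given) t_e = 7 mm.
A_we = 7 × 490 = 3430 mm².
F_nw = 0.6 F_EXX = 258 MPa.
R_n/Ω = (258 × 3430) / 2.0 × 10⁻³ = 442.5 kN.

R_n/Ω ≈ 442 kN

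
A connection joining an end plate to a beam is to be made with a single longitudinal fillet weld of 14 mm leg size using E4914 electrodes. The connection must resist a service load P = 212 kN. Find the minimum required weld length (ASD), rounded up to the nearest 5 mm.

E49XX → F_EXX = 490 MPa.
Throat t_e = 0.707 × 14 = 9.898 mm.
r_n/Ω = (0.6 × 490 × 9.898) / 2.0 = 1455 N/mm = 1.455 kN/mm.
L_req = P / (r_n/Ω) = 212 / 1.455 = 145.7 mm total.
Round up → use L = 150 mm.

L = 150 mm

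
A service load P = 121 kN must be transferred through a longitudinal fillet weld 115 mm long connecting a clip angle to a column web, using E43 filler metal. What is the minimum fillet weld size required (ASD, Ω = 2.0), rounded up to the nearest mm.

w = 12 mm

E43XX → F_EXX = 430 MPa.
Total weld length L = 115 mm.
Required throat t_e = P × Ω / (0.6 F_EXX × L) = 121 × 2.0 / (0.6 × 430 × 115 × 10⁻³) = 8.156 mm.
Required leg w = t_e / 0.707 = 11.54 mm → use 12 mm.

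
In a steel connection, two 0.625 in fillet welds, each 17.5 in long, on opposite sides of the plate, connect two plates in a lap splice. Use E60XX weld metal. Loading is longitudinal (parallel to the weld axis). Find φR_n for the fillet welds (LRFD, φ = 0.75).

φR_n ≈ 418 kip

E60XX → F_EXX = 60 ksi.
Effective throat t_e = 0.707 × 0.625 = 0.4419 in.
Total length L = 35 in; A_we = 0.4419 × 35 = 15.47 in².
F_nw = 0.6 F_EXX = 0.6 × 60 = 36 ksi.
φR_n = 0.75 × 36 × 15.47 = 417.6 kip.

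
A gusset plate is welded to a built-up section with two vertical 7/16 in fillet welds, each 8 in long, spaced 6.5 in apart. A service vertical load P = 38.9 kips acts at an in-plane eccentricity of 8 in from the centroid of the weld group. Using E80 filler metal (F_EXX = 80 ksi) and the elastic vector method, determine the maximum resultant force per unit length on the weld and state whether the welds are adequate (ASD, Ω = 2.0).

Total weld length L_w = 16 in. Treat welds as unit-width lines.
Polar moment about centroid: J = 2[d³/12 + d(b/2)²] = 2[8³/12 + 8×3.25²] = 254.3 in³.
Direct shear f_v = P/L_w = 38.9 / 16 = 2.431 kip/in (vertical).
Torsion M = P·e = 38.9 × 8 = 311.2 kip·in.
Critical point at (x, y) = (3.25, 4) from centroid. f_tx = M·y/J = 4.894 kip/in; f_ty = M·x/J = 3.977 kip/in.
Resultant f_max = √[f_tx² + (f_v + f_ty)²] = √[4.894² + (2.431 + 3.977)²] = 8.063 kip/in.
Capacity per unit length: r_n/Ω = (1/2.0) × 0.6 × 80 × (0.707 × 0.4375) = 7.423 kip/in.
8.063 > 7.423 → NOT adequate.

f_max ≈ 8.06 kip/in; NOT adequate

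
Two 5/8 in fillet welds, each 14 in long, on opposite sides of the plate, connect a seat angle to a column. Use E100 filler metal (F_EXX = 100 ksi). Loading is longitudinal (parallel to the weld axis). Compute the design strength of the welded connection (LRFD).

Effective throat t_e = 0.707 × 0.625 = 0.4419 in.
Total length L = 28 in; A_we = 0.4419 × 28 = 12.37 in².
F_nw = 0.6 F_EXX = 0.6 × 100 = 60 ksi.
φR_n = 0.75 × 60 × 12.37 = 556.8 kip.

φR_n ≈ 557 kip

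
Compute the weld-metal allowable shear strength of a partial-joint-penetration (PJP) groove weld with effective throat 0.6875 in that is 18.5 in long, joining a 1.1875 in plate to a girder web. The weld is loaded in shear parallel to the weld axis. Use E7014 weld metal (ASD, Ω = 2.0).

R_n/Ω ≈ 267 kip

E70XX → F_EXX = 70 ksi.
Effective throat (given) t_e = 0.6875 in.
A_we = 0.6875 × 18.5 = 12.72 in².
F_nw = 0.6 F_EXX = 42 ksi.
R_n/Ω = (42 × 12.72) / 2.0 = 267.1 kip.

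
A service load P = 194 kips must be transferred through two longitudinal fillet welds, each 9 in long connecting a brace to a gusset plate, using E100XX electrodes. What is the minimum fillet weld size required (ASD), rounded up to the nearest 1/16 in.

E100XX → F_EXX = 100 ksi.
Total weld length L = 18 in.
Required throat t_e = P × Ω / (0.6 F_EXX × L) = 194 × 2.0 / (0.6 × 100 × 18) = 0.3593 in.
Required leg w = t_e / 0.707 = 0.5081 in → use 9/16 in.

w = 9/16 in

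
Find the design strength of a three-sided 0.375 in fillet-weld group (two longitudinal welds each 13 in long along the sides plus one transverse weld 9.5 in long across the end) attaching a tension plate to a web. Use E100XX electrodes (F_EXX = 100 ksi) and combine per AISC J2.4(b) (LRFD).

φR_n ≈ 434 kips

t_e = 0.707 × 0.375 = 0.2651 in.
R_nwl = 0.6 × 100 × 0.2651 × 26 = 413.6 kips (longitudinal, 2 welds).
R_nwt = 0.6 × 100 × 0.2651 × 9.5 = 151.1 kips (transverse, base value).
(i) R_nwl + R_nwt = 564.7 kips; (ii) 0.85 R_nwl + 1.5 R_nwt = 578.2 kips.
R_n = max = 578.2 kips [governs: (ii)]; φR_n = 433.7 kips.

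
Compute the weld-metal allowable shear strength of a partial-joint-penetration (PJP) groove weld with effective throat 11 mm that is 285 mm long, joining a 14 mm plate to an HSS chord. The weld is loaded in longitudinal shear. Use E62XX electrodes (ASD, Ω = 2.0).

R_n/Ω ≈ 583 kN

E62XX → F_EXX = 620 MPa.
Effective throat (given) t_e = 11 mm.
A_we = 11 × 285 = 3135 mm².
F_nw = 0.6 F_EXX = 372 MPa.
R_n/Ω = (372 × 3135) / 2.0 × 10⁻³ = 583.1 kN.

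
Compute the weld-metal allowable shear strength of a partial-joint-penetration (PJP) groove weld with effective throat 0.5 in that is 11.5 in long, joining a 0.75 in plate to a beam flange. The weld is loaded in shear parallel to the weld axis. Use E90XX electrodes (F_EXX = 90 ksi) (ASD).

R_n/Ω ≈ 155 kips

Effective throat (given) t_e = 0.5 in.
A_we = 0.5 × 11.5 = 5.75 in².
F_nw = 0.6 F_EXX = 54 ksi.
R_n/Ω = (54 × 5.75) / 2.0 = 155.2 kips.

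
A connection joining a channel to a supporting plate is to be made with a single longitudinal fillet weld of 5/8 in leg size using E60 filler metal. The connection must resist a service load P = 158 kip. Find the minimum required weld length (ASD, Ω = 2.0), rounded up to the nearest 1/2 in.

E60XX → F_EXX = 60 ksi.
Throat t_e = 0.707 × 0.625 = 0.4419 in.
r_n/Ω = (0.6 × 60 × 0.4419) / 2.0 = 7.954 kip/in.
L_req = P / (r_n/Ω) = 158 / 7.954 = 19.86 in total.
Round up → use L = 20 in.

L = 20 in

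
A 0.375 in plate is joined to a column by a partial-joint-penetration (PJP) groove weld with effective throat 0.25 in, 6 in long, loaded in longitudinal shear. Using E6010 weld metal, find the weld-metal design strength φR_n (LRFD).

φR_n ≈ 40.5 kip

E60XX → F_EXX = 60 ksi.
Effective throat (given) t_e = 0.25 in.
A_we = 0.25 × 6 = 1.5 in².
F_nw = 0.6 F_EXX = 36 ksi.
φR_n = 0.75 × 36 × 1.5 = 40.5 kip.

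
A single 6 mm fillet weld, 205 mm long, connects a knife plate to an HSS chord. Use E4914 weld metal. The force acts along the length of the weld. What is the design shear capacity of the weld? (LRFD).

E49XX → F_EXX = 490 MPa.
Effective throat t_e = 0.707 × 6 = 4.242 mm.
Total length L = 205 mm; A_we = 4.242 × 205 = 869.6 mm².
F_nw = 0.6 F_EXX = 0.6 × 490 = 294 MPa.
φR_n = 0.75 × 294 × 869.6 × 10⁻³ = 191.7 kN.

φR_n ≈ 192 kN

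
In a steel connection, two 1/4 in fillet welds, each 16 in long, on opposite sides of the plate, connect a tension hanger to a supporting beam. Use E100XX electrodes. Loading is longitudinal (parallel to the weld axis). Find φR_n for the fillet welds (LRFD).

φR_n ≈ 255 kips

E100XX → F_EXX = 100 ksi.
Effective throat t_e = 0.707 × 0.25 = 0.1767 in.
Total length L = 32 in; A_we = 0.1767 × 32 = 5.656 in².
F_nw = 0.6 F_EXX = 0.6 × 100 = 60 ksi.
φR_n = 0.75 × 60 × 5.656 = 254.5 kips.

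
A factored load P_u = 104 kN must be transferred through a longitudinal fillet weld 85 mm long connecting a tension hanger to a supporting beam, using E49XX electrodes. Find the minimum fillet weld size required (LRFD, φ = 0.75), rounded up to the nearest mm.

E49XX → F_EXX = 490 MPa.
Total weld length L = 85 mm.
Required throat t_e = P_u / (φ × 0.6 F_EXX × L) = 104 / (0.75 × 0.6 × 490 × 85 × 10⁻³) = 5.549 mm.
Required leg w = t_e / 0.707 = 7.848 mm → use 8 mm.

w = 8 mm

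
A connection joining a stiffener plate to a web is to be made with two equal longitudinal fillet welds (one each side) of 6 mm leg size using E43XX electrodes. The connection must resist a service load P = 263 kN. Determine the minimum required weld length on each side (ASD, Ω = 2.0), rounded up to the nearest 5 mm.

L = 245 mm on each side

E43XX → F_EXX = 430 MPa.
Throat t_e = 0.707 × 6 = 4.242 mm.
r_n/Ω = (0.6 × 430 × 4.242) / 2.0 = 547.2 N/mm = 0.5472 kN/mm.
L_req = P / (r_n/Ω) = 263 / 0.5472 = 480.6 mm total.
Per side: 480.6 / 2 = 240.3 mm.
Round up → use L = 245 mm on each side.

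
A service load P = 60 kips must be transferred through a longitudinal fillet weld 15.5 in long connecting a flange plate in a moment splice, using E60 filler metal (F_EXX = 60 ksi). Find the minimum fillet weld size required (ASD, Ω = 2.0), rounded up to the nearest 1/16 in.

w = 5/16 in

Total weld length L = 15.5 in.
Required throat t_e = P × Ω / (0.6 F_EXX × L) = 60 × 2.0 / (0.6 × 60 × 15.5) = 0.2151 in.
Required leg w = t_e / 0.707 = 0.3042 in → use 5/16 in.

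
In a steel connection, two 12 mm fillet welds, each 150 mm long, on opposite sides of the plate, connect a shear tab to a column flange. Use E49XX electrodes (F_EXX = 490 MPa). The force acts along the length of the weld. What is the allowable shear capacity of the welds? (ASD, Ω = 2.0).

Effective throat t_e = 0.707 × 12 = 8.484 mm.
Total length L = 300 mm; A_we = 8.484 × 300 = 2545 mm².
F_nw = 0.6 F_EXX = 0.6 × 490 = 294 MPa.
R_n = 294 × 2545 × 10⁻³ = 748.3 kN; R_n/Ω = 748.3/2.0 = 374.1 kN.

R_n/Ω ≈ 374 kN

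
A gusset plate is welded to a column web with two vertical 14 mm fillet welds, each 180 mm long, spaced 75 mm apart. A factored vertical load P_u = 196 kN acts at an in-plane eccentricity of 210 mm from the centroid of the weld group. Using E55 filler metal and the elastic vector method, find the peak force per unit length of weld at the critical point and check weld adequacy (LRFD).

f_max ≈ 2970 N/mm; NOT adequate

E55XX → F_EXX = 550 MPa.
Total weld length L_w = 360 mm. Treat welds as unit-width lines.
Polar moment about centroid: J = 2[d³/12 + d(b/2)²] = 2[180³/12 + 180×37.5²] = 1478000 mm³.
Direct shear f_v = P/L_w = 196×10³ / 360 = 544.4 N/mm (vertical).
Torsion M = P·e = 196×10³ × 210 = 41160000 N·mm.
Critical point at (x, y) = (37.5, 90) from centroid. f_tx = M·y/J = 2506 N/mm; f_ty = M·x/J = 1044 N/mm.
Resultant f_max = √[f_tx² + (f_v + f_ty)²] = √[2506² + (544.4 + 1044)²] = 2967 N/mm.
Capacity per unit length: φr_n = 0.75 × 0.6 × 550 × (0.707 × 14) = 2450 N/mm.
2967 > 2450 → NOT adequate.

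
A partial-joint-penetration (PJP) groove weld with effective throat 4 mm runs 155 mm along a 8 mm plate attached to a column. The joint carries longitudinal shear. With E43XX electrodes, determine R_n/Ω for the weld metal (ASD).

R_n/Ω ≈ 80 kN

E43XX → F_EXX = 430 MPa.
Effective throat (given) t_e = 4 mm.
A_we = 4 × 155 = 620 mm².
F_nw = 0.6 F_EXX = 258 MPa.
R_n/Ω = (258 × 620) / 2.0 × 10⁻³ = 79.98 kN.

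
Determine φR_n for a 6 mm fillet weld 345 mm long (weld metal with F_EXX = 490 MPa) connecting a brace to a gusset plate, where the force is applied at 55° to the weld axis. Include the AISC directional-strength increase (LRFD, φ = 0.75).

t_e = 0.707 × 6 = 4.242 mm; A_we = 4.242 × 345 = 1463 mm².
Directional factor: 1.0 + 0.5 sin^1.5(55°) = 1.371.
F_nw = 0.6 × 490 × 1.371 = 403 MPa.
φR_n = 0.75 × 403 × 1463 × 10⁻³ = 442.3 kN.

φR_n ≈ 442 kN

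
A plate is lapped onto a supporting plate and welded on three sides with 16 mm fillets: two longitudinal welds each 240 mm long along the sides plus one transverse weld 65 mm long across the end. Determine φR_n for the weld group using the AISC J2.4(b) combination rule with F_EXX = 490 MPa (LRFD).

φR_n ≈ 1360 kN

t_e = 0.707 × 16 = 11.31 mm.
R_nwl = 0.6 × 490 × 11.31 × 480 × 10⁻³ = 1596 kN (longitudinal, 2 welds).
R_nwt = 0.6 × 490 × 11.31 × 65 × 10⁻³ = 216.2 kN (transverse, base value).
(i) R_nwl + R_nwt = 1813 kN; (ii) 0.85 R_nwl + 1.5 R_nwt = 1681 kN.
R_n = max = 1813 kN [governs: (i)]; φR_n = 1359 kN.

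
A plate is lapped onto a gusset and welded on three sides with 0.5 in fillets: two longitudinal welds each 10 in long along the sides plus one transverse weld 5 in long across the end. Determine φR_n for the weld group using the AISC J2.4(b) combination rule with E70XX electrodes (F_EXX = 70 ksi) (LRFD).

φR_n ≈ 278 kip

t_e = 0.707 × 0.5 = 0.3535 in.
R_nwl = 0.6 × 70 × 0.3535 × 20 = 296.9 kip (longitudinal, 2 welds).
R_nwt = 0.6 × 70 × 0.3535 × 5 = 74.23 kip (transverse, base value).
(i) R_nwl + R_nwt = 371.2 kip; (ii) 0.85 R_nwl + 1.5 R_nwt = 363.8 kip.
R_n = max = 371.2 kip [governs: (i)]; φR_n = 278.4 kip.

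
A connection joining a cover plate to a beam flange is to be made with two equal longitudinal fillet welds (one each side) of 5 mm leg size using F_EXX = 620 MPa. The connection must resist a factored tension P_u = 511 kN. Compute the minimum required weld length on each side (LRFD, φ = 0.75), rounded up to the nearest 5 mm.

Throat t_e = 0.707 × 5 = 3.535 mm.
φr_n = 0.75 × 0.6 × 620 × 3.535 × 10⁻³ = 0.9863 kN/mm.
L_req = P_u / φr_n = 511 / 0.9863 = 518.1 mm total.
Per side: 518.1 / 2 = 259.1 mm.
Round up → use L = 260 mm on each side.

L = 260 mm on each side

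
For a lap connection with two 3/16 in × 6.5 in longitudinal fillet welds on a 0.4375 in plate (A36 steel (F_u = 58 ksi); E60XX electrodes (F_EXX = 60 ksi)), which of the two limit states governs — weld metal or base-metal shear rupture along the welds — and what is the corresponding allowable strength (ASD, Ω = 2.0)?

R_n/Ω ≈ 31 kip (weld metal governs)

t_e = 0.707 × 0.1875 = 0.1326 in; L = 13 in.
Weld metal: R_n/Ω = (1/2.0) × 0.6 × 60 × 0.1326 × 13 = 31.02 kip.
Base metal (shear rupture): R_n/Ω = (1/2.0) × 0.6 × 58 × 0.4375 × 13 = 98.96 kip.
Governing: weld metal.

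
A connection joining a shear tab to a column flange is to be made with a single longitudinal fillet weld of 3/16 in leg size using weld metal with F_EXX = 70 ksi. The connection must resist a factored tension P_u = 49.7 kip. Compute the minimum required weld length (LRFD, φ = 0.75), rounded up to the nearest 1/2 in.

L = 12 in

Throat t_e = 0.707 × 0.1875 = 0.1326 in.
φr_n = 0.75 × 0.6 × 70 × 0.1326 = 4.176 kip/in.
L_req = P_u / φr_n = 49.7 / 4.176 = 11.9 in total.
Round up → use L = 12 in.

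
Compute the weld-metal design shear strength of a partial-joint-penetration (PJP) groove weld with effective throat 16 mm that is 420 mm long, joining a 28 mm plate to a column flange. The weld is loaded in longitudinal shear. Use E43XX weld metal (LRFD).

E43XX → F_EXX = 430 MPa.
Effective throat (given) t_e = 16 mm.
A_we = 16 × 420 = 6720 mm².
F_nw = 0.6 F_EXX = 258 MPa.
φR_n = 0.75 × 258 × 6720 × 10⁻³ = 1300 kN.

φR_n ≈ 1300 kN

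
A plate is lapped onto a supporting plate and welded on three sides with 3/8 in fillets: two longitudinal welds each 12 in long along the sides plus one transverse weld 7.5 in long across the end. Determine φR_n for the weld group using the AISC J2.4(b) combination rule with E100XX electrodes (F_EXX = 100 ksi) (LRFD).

φR_n ≈ 378 kips

t_e = 0.707 × 0.375 = 0.2651 in.
R_nwl = 0.6 × 100 × 0.2651 × 24 = 381.8 kips (longitudinal, 2 welds).
R_nwt = 0.6 × 100 × 0.2651 × 7.5 = 119.3 kips (transverse, base value).
(i) R_nwl + R_nwt = 501.1 kips; (ii) 0.85 R_nwl + 1.5 R_nwt = 503.5 kips.
R_n = max = 503.5 kips [governs: (ii)]; φR_n = 377.6 kips.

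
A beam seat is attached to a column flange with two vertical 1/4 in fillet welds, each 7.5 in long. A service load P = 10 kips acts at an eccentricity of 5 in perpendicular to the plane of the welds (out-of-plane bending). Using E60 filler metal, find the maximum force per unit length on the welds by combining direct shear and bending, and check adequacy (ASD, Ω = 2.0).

E60XX → F_EXX = 60 ksi.
L_w = 2 × 7.5 = 15 in; section modulus (unit throat) S = 2 × L²/6 = 18.75 in².
Direct shear f_v = P/L_w = 10/15 = 0.6667 kip/in.
Moment M = P × e = 10 × 5 = 50 kip·in; bending f_b = M/S = 2.667 kip/in.
f_max = √(f_v² + f_b²) = √(0.6667² + 2.667²) = 2.749 kip/in.
r_n/Ω = (1/2.0) × 0.6 × 60 × (0.707 × 0.25) = 3.181 kip/in → adequate.

f_max ≈ 2.75 kip/in; adequate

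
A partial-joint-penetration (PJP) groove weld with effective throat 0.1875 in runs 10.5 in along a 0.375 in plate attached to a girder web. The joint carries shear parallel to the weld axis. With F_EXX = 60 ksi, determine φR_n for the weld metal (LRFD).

Effective throat (given) t_e = 0.1875 in.
A_we = 0.1875 × 10.5 = 1.969 in².
F_nw = 0.6 F_EXX = 36 ksi.
φR_n = 0.75 × 36 × 1.969 = 53.16 kips.

φR_n ≈ 53.2 kips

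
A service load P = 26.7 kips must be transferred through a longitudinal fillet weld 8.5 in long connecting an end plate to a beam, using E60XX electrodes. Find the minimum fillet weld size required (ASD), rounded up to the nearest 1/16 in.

w = 1/4 in

E60XX → F_EXX = 60 ksi.
Total weld length L = 8.5 in.
Required throat t_e = P × Ω / (0.6 F_EXX × L) = 26.7 × 2.0 / (0.6 × 60 × 8.5) = 0.1745 in.
Required leg w = t_e / 0.707 = 0.2468 in → use 1/4 in.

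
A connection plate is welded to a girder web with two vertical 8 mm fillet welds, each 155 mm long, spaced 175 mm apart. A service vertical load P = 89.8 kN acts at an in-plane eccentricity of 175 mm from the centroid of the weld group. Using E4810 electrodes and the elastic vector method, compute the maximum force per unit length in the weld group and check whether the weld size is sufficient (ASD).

E48XX → F_EXX = 480 MPa.
Total weld length L_w = 310 mm. Treat welds as unit-width lines.
Polar moment about centroid: J = 2[d³/12 + d(b/2)²] = 2[155³/12 + 155×87.5²] = 2994000 mm³.
Direct shear f_v = P/L_w = 89.8×10³ / 310 = 289.7 N/mm (vertical).
Torsion M = P·e = 89.8×10³ × 175 = 15715000 N·mm.
Critical point at (x, y) = (87.5, 77.5) from centroid. f_tx = M·y/J = 406.8 N/mm; f_ty = M·x/J = 459.3 N/mm.
Resultant f_max = √[f_tx² + (f_v + f_ty)²] = √[406.8² + (289.7 + 459.3)²] = 852.3 N/mm.
Capacity per unit length: r_n/Ω = (1/2.0) × 0.6 × 480 × (0.707 × 8) = 814.5 N/mm.
852.3 > 814.5 → NOT adequate.

f_max ≈ 852 N/mm; NOT adequate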